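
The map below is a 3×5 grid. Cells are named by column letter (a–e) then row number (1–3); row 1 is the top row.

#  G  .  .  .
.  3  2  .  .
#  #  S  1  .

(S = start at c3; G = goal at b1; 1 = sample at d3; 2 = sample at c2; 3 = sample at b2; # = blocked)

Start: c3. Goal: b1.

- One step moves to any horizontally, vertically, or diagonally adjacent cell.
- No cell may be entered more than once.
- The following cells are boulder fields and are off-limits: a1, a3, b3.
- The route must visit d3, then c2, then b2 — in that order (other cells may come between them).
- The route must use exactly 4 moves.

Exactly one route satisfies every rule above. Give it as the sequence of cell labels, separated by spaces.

The waypoints must appear in the order d3, c2, b2, with no cell reused.
Route from c3: right to d3, up-left to c2, left to b2, up to b1 — 4 moves in all.
Check: order respected (1 at step 1, 2 at step 2, 3 at step 3); 4 moves as required.

c3 d3 c2 b2 b1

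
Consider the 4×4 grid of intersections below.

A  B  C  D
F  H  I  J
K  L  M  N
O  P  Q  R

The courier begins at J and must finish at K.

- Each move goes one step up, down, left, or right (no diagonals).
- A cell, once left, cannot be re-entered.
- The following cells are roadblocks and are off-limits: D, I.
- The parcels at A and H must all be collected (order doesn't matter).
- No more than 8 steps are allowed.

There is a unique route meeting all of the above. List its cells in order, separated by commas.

The budget equals the shortest possible length, so every move has to be on a shortest route through the required cells.
Route from J: down to N, 2× left (reaching L), 2× up (reaching B), left to A, 2× down (reaching K) — 8 moves in all.
Check: all required cells visited; 8 ≤ 8 moves.

J, N, M, L, H, B, A, F, K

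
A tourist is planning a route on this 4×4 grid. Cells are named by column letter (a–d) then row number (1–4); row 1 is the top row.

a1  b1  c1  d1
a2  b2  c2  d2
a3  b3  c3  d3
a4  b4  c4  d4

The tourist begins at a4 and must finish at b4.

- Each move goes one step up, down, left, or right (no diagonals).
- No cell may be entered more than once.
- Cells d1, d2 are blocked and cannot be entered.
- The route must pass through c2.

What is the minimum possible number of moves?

7

Any route passes through c2 somewhere between a4 and b4. Summing Manhattan distances along the two legs (a4 → c2 → b4) gives a lower bound of 4 + 3 = 7 moves.
A route of 7 moves achieves this: a4 → a3 → a2 → b2 → c2 → c3 → c4 → b4.
Since 7 matches the lower bound, it is optimal.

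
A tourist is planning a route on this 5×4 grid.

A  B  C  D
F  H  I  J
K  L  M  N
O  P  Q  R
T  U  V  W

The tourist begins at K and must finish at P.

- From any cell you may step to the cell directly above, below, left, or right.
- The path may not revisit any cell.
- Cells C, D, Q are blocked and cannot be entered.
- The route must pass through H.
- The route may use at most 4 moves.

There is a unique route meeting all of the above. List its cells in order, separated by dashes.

K - F - H - L - P

The budget equals the shortest possible length, so every move has to be on a shortest route through the required cells.
Route from K: up 1 to F, right 1 to H, down 2 to P — 4 moves in all.
Check: all required cells visited; 4 ≤ 4 moves.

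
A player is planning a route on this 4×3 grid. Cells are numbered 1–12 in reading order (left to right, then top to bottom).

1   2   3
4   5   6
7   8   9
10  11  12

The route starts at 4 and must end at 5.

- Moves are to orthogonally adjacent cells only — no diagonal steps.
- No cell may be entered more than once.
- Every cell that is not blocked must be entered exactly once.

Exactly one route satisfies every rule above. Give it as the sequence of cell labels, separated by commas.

4, 1, 2, 3, 6, 9, 12, 11, 10, 7, 8, 5

Need to visit all 12 open cells exactly once, starting at 4 and ending at 5.
Cell 3 has only two open neighbours (6 and 2), so the path must pass straight through it: one of those is the cell it's entered from and the other is where it exits.
Route from 4: up 1 to 1, right 2 to 3, down 3 to 12, left 2 to 10, up 1 to 7, right 1 to 8, up 1 to 5 — 11 moves in all.
Check: all 12 open cells covered.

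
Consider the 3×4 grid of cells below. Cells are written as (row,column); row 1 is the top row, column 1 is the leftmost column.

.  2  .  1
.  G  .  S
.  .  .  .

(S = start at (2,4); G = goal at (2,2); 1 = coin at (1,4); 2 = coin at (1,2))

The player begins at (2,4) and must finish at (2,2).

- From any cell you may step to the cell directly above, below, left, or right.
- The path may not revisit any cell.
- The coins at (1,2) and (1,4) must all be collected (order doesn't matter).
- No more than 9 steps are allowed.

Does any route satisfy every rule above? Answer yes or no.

yes

One route that works: (2,4) → (1,4) → (1,3) → (1,2) → (2,2).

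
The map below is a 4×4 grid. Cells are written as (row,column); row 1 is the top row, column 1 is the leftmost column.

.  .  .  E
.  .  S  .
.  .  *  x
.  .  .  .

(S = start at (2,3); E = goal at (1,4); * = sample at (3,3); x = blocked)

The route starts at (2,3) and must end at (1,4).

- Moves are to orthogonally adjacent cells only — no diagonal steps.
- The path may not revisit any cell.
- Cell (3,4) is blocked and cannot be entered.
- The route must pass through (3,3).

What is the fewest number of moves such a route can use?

Any route passes through (3,3) somewhere between (2,3) and (1,4). Summing Manhattan distances along the two legs ((2,3) → (3,3) → (1,4)) gives a lower bound of 1 + 3 = 4 moves.
The shortest route satisfying every rule uses 6 moves: (2,3) → (3,3) → (3,2) → (2,2) → (1,2) → (1,3) → (1,4).
The bound of 4 isn't tight here; checking systematically, no route of length 4 through 5 satisfies every constraint, so 6 is the minimum.

6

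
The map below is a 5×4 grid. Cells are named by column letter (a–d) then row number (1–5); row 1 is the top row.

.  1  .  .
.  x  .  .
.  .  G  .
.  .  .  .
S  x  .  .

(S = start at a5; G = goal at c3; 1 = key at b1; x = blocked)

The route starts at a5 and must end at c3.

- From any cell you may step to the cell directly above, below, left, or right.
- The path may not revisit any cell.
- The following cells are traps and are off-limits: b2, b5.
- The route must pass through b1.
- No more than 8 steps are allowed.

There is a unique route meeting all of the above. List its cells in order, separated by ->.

a5 -> a4 -> a3 -> a2 -> a1 -> b1 -> c1 -> c2 -> c3

Any route must reach b1 and still end at c3 within 8 moves, so the order of the required stops is forced.
Route from a5: 4× up (reaching a1), 2× right (reaching c1), 2× down (reaching c3) — 8 moves in all.
Check: all required cells visited; 8 ≤ 8 moves.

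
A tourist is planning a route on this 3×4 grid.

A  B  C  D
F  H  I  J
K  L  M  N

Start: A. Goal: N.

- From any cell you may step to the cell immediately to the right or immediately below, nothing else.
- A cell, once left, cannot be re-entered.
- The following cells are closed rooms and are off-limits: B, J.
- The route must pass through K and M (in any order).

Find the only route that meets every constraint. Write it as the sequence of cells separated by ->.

Moves only go right or down, so the column and row indices never decrease.
Route from A: 2× down (reaching K), 3× right (reaching N) — 5 moves in all.
Check: all required cells visited.

A -> F -> K -> L -> M -> N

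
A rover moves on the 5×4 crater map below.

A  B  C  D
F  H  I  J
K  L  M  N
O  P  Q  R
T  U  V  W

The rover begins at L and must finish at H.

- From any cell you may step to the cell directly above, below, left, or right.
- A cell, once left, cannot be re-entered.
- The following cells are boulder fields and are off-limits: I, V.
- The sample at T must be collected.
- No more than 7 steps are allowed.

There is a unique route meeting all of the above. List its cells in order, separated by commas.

L, P, U, T, O, K, F, H

The 7-move cap with required stops at T leaves no slack for detours.
Route from L: down 2 to U, left 1 to T, up 3 to F, right 1 to H — 7 moves in all.
Check: all required cells visited; 7 ≤ 7 moves.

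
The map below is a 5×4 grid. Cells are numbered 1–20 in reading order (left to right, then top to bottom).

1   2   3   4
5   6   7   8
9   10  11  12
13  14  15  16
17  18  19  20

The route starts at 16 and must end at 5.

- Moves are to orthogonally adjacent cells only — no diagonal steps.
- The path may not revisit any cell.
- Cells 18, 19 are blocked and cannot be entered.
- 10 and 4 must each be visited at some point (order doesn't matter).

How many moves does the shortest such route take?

Any route passes through 10 and 4 in some order between 16 and 5. Summing Manhattan distances along each leg and taking the cheapest ordering (16 → 4 → 10 → 5) gives a lower bound of 3 + 4 + 2 = 9 moves.
A route of 9 moves achieves this: 16 → 12 → 8 → 4 → 3 → 7 → 11 → 10 → 6 → 5.
Since 9 matches the lower bound, it is optimal.

9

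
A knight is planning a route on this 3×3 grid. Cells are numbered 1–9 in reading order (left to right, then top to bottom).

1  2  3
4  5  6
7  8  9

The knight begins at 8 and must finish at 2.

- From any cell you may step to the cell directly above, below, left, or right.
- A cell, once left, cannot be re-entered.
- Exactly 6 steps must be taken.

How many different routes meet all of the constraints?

2

Need simple routes of exactly 6 moves from 8 to 2 (Manhattan distance 2, so 2 moves are spent on a detour and 2 undoing it).
Enumerating: 8 7 4 5 6 3 2 | 8 9 6 5 4 1 2.
That gives 2 routes.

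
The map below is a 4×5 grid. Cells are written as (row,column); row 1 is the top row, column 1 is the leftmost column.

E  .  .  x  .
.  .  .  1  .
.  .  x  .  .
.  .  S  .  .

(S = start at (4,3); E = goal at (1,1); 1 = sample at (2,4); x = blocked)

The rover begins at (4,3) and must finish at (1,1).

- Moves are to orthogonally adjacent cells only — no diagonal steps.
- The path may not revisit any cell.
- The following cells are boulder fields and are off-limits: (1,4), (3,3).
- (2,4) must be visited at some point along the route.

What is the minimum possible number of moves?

Any route passes through (2,4) somewhere between (4,3) and (1,1). Summing Manhattan distances along the two legs ((4,3) → (2,4) → (1,1)) gives a lower bound of 3 + 4 = 7 moves.
A route of 7 moves achieves this: (4,3) → (4,4) → (3,4) → (2,4) → (2,3) → (1,3) → (1,2) → (1,1).
Since 7 matches the lower bound, it is optimal.

7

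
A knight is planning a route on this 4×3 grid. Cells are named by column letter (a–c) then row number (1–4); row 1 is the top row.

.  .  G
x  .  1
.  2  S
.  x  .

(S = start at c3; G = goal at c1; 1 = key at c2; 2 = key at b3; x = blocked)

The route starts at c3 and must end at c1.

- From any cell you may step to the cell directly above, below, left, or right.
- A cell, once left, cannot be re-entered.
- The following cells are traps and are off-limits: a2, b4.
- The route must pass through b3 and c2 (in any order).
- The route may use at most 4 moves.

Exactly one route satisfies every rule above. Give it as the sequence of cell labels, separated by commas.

c3, b3, b2, c2, c1

The 4-move cap with required stops at b3, c2 leaves no slack for detours.
Route from c3: left to b3, up to b2, right to c2, up to c1 — 4 moves in all.
Check: all required cells visited; 4 ≤ 4 moves.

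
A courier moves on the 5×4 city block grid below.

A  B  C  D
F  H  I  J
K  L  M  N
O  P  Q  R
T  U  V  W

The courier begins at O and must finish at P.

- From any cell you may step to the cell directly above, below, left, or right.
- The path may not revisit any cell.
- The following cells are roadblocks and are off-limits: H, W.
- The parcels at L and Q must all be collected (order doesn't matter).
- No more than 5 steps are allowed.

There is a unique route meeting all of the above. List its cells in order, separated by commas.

O, K, L, M, Q, P

The budget equals the shortest possible length, so every move has to be on a shortest route through the required cells.
Route from O: up 1 to K, right 2 to M, down 1 to Q, left 1 to P — 5 moves in all.
Check: all required cells visited; 5 ≤ 5 moves.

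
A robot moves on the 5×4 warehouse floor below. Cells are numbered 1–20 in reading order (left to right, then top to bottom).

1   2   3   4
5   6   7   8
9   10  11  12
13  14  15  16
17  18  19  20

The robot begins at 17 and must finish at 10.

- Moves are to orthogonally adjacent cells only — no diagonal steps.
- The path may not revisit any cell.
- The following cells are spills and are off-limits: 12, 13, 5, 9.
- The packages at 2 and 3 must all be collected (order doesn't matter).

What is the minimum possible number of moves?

9

Any route passes through 2 and 3 in some order between 17 and 10. Summing Manhattan distances along each leg and taking the cheapest ordering (17 → 3 → 2 → 10) gives a lower bound of 6 + 1 + 2 = 9 moves.
A route of 9 moves achieves this: 17 → 18 → 14 → 15 → 11 → 7 → 3 → 2 → 6 → 10.
Since 9 matches the lower bound, it is optimal.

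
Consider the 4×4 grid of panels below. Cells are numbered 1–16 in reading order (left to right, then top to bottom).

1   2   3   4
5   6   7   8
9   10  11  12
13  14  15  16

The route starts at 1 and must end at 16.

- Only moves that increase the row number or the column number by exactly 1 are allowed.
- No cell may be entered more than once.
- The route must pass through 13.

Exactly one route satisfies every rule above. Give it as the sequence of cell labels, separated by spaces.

1 5 9 13 14 15 16

Moves only go right or down, so the column and row indices never decrease.
Route from 1: down 3 to 13, right 3 to 16 — 6 moves in all.
Check: all required cells visited.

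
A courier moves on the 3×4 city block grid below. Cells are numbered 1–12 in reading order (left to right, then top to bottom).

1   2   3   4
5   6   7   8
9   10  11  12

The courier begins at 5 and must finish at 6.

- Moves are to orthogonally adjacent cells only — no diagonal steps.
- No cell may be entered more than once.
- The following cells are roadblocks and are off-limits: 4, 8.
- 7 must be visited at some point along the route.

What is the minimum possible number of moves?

Any route passes through 7 somewhere between 5 and 6. Summing Manhattan distances along the two legs (5 → 7 → 6) gives a lower bound of 2 + 1 = 3 moves.
The shortest route satisfying every rule uses 5 moves: 5 → 1 → 2 → 3 → 7 → 6.
The no-revisit rule (legs can't share cells) pushes the minimum above the 3-move bound; an exhaustive check rules out every length from 3 to 4, leaving 5 as the minimum.

5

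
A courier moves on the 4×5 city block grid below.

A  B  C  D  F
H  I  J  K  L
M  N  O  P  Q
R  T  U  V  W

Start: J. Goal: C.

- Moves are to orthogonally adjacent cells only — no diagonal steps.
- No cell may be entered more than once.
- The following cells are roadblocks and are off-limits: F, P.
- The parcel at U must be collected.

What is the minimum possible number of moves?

Any route passes through U somewhere between J and C. Summing Manhattan distances along the two legs (J → U → C) gives a lower bound of 2 + 3 = 5 moves.
The shortest route satisfying every rule uses 7 moves: J → O → U → T → N → I → B → C.
The bound of 5 isn't tight here; checking systematically, no route of length 5 through 6 satisfies every constraint, so 7 is the minimum.

7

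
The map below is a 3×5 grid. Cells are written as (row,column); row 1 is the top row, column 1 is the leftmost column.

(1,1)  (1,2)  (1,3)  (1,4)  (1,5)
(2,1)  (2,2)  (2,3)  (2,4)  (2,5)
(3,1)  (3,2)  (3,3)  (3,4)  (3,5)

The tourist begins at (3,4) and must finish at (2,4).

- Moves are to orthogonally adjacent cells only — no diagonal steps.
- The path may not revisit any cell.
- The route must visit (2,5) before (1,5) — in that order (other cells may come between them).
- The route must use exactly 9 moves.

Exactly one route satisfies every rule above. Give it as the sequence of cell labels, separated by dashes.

The waypoints must appear in the order (2,5), (1,5), with no cell reused.
Route from (3,4): right to (3,5), 2× up (reaching (1,5)), 3× left (reaching (1,2)), down to (2,2), 2× right (reaching (2,4)) — 9 moves in all.
Check: order respected ((2,5) at step 2, (1,5) at step 3); 9 moves as required.

(3,4) - (3,5) - (2,5) - (1,5) - (1,4) - (1,3) - (1,2) - (2,2) - (2,3) - (2,4)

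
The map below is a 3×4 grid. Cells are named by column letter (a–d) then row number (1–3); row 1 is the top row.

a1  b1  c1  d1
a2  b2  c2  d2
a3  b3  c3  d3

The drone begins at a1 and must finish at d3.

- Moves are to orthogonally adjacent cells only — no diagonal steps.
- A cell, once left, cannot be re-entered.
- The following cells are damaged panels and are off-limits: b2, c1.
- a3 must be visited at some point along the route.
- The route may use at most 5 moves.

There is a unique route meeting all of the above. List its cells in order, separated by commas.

a1, a2, a3, b3, c3, d3

The budget equals the shortest possible length, so every move has to be on a shortest route through the required cells.
Route from a1: 2× down (reaching a3), 3× right (reaching d3) — 5 moves in all.
Check: all required cells visited; 5 ≤ 5 moves.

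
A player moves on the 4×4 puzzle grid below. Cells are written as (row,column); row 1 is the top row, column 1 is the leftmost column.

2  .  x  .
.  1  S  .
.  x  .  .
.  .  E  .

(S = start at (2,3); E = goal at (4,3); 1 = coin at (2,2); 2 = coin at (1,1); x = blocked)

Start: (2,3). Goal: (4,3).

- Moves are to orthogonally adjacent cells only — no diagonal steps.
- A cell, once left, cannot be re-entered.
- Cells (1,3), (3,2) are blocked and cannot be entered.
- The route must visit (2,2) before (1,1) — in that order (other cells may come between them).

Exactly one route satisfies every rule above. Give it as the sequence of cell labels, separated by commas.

The waypoints must appear in the order (2,2), (1,1), with no cell reused.
Route from (2,3): left to (2,2), up to (1,2), left to (1,1), 3× down (reaching (4,1)), 2× right (reaching (4,3)) — 8 moves in all.
Check: order respected (1 at step 1, 2 at step 3).

(2,3), (2,2), (1,2), (1,1), (2,1), (3,1), (4,1), (4,2), (4,3)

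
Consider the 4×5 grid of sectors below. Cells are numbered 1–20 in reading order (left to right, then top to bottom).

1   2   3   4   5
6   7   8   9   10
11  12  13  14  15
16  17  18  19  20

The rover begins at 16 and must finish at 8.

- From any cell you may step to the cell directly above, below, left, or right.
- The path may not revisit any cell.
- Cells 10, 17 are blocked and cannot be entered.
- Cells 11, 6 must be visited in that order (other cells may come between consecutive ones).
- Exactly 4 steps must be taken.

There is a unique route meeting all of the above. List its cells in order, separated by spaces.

The waypoints must appear in the order 11, 6, with no cell reused.
Route from 16: 2× up (reaching 6), 2× right (reaching 8) — 4 moves in all.
Check: order respected (11 at step 1, 6 at step 2); 4 moves as required.

16 11 6 7 8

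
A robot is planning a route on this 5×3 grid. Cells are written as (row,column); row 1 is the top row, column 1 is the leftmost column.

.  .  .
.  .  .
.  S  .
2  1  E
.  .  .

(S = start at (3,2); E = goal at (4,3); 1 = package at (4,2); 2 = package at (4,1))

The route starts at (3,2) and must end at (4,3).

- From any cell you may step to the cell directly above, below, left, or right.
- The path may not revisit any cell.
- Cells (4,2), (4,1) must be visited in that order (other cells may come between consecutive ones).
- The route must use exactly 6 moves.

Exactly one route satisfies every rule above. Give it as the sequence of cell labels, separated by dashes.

The waypoints must appear in the order (4,2), (4,1), with no cell reused.
Route from (3,2): down 1 to (4,2), left 1 to (4,1), down 1 to (5,1), right 2 to (5,3), up 1 to (4,3) — 6 moves in all.
Check: order respected (1 at step 1, 2 at step 2); 6 moves as required.

(3,2) - (4,2) - (4,1) - (5,1) - (5,2) - (5,3) - (4,3)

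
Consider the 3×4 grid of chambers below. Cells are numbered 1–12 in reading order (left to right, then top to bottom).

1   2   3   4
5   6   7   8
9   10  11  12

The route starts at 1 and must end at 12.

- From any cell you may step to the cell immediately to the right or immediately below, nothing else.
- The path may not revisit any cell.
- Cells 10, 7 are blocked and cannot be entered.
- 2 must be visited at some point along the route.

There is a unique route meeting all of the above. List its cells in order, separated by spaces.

1 2 3 4 8 12

Moves only go right or down, so the column and row indices never decrease.
Route from 1: right 3 to 4, down 2 to 12 — 5 moves in all.
Check: all required cells visited.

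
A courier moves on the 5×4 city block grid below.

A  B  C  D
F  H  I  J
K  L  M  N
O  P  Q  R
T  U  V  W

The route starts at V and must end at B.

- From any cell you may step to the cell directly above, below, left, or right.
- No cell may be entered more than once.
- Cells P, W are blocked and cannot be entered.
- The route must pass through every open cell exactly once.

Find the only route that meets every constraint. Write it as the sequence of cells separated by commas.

V, U, T, O, K, L, M, Q, R, N, J, D, C, I, H, F, A, B

Need to visit all 18 open cells exactly once, starting at V and ending at B.
Route from V: left 2 to T, up 2 to K, right 2 to M, down 1 to Q, right 1 to R, up 3 to D, left 1 to C, down 1 to I, left 2 to F, up 1 to A, right 1 to B — 17 moves in all.
Check: all 18 open cells covered.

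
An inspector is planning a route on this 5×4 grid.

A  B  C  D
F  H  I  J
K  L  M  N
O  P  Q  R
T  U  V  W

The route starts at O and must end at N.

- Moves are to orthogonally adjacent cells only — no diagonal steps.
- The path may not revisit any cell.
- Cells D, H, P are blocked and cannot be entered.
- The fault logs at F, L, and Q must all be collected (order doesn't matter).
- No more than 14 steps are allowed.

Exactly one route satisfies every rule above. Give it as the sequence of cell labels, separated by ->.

O -> T -> U -> V -> Q -> M -> L -> K -> F -> A -> B -> C -> I -> J -> N

Any route must reach F, L, and Q and still end at N within 14 moves, so the order of the required stops is forced.
Route from O: down 1 to T, right 2 to V, up 2 to M, left 2 to K, up 2 to A, right 2 to C, down 1 to I, right 1 to J, down 1 to N — 14 moves in all.
Check: all required cells visited; 14 ≤ 14 moves.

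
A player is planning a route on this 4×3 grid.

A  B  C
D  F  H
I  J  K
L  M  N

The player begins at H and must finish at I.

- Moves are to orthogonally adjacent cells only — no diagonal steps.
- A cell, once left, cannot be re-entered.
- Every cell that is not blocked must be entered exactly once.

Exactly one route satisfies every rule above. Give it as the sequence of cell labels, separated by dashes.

H - C - B - A - D - F - J - K - N - M - L - I

Need to visit all 12 open cells exactly once, starting at H and ending at I.
Route from H: up 1 to C, left 2 to A, down 1 to D, right 1 to F, down 1 to J, right 1 to K, down 1 to N, left 2 to L, up 1 to I — 11 moves in all.
Check: all 12 open cells covered.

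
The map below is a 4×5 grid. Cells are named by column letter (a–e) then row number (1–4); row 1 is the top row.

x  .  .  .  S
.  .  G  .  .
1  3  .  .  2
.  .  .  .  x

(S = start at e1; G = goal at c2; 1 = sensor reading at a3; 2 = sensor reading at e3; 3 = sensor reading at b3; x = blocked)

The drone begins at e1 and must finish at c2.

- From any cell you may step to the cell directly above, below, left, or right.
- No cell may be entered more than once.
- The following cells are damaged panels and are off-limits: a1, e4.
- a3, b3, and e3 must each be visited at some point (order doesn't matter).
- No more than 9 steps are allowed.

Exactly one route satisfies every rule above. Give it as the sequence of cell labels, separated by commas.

The budget equals the shortest possible length, so every move has to be on a shortest route through the required cells.
Route from e1: 2× down (reaching e3), 4× left (reaching a3), up to a2, 2× right (reaching c2) — 9 moves in all.
Check: all required cells visited; 9 ≤ 9 moves.

e1, e2, e3, d3, c3, b3, a3, a2, b2, c2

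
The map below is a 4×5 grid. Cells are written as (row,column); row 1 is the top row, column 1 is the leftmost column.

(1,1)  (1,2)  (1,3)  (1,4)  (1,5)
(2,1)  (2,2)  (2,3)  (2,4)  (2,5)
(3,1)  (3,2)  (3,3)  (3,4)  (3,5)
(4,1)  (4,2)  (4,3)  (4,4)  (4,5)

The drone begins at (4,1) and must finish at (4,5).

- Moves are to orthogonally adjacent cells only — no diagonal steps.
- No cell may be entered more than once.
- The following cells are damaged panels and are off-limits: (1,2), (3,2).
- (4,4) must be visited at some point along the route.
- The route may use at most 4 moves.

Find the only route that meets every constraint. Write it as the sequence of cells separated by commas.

(4,1), (4,2), (4,3), (4,4), (4,5)

The budget equals the shortest possible length, so every move has to be on a shortest route through the required cells.
Route from (4,1): right 4 to (4,5) — 4 moves in all.
Check: all required cells visited; 4 ≤ 4 moves.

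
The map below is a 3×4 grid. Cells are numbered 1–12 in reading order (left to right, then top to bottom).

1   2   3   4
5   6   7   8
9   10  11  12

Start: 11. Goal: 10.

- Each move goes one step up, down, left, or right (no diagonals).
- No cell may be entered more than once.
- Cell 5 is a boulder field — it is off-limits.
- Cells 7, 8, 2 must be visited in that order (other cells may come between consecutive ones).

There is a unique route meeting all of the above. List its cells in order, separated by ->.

The waypoints must appear in the order 7, 8, 2, with no cell reused.
Route from 11: up 1 to 7, right 1 to 8, up 1 to 4, left 2 to 2, down 2 to 10 — 7 moves in all.
Check: order respected (7 at step 1, 8 at step 2, 2 at step 5).

11 -> 7 -> 8 -> 4 -> 3 -> 2 -> 6 -> 10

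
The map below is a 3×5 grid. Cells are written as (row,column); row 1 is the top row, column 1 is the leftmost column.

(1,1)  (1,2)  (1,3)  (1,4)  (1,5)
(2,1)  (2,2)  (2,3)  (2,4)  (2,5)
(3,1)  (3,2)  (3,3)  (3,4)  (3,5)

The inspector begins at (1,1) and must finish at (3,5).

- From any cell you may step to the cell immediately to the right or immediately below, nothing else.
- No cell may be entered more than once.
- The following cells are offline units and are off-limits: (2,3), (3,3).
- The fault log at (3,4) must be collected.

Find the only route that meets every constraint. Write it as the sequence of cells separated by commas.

(1,1), (1,2), (1,3), (1,4), (2,4), (3,4), (3,5)

Moves only go right or down, so the column and row indices never decrease.
Route from (1,1): 3× right (reaching (1,4)), 2× down (reaching (3,4)), right to (3,5) — 6 moves in all.
Check: all required cells visited.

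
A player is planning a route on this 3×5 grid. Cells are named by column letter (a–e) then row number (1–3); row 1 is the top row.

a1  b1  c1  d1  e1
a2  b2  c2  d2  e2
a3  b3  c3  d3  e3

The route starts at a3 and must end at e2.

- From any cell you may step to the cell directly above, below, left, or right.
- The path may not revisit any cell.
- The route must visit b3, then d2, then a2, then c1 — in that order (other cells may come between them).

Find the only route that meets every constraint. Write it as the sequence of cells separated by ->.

The waypoints must appear in the order b3, d2, a2, c1, with no cell reused.
Route from a3: 3× right (reaching d3), up to d2, 3× left (reaching a2), up to a1, 4× right (reaching e1), down to e2 — 13 moves in all.
Check: order respected (b3 at step 1, d2 at step 4, a2 at step 7, c1 at step 10).

a3 -> b3 -> c3 -> d3 -> d2 -> c2 -> b2 -> a2 -> a1 -> b1 -> c1 -> d1 -> e1 -> e2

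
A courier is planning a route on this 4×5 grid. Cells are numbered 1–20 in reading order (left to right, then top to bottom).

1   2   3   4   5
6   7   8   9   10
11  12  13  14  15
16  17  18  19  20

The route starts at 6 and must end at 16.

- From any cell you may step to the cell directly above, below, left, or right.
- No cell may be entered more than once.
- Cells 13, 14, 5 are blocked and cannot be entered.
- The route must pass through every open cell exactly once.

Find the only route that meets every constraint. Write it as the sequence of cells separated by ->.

6 -> 1 -> 2 -> 7 -> 8 -> 3 -> 4 -> 9 -> 10 -> 15 -> 20 -> 19 -> 18 -> 17 -> 12 -> 11 -> 16

Need to visit all 17 open cells exactly once, starting at 6 and ending at 16.
Cell 4 has only two open neighbours (9 and 3), so the path must pass straight through it: one of those is the cell it's entered from and the other is where it exits.
Route from 6: up 1 to 1, right 1 to 2, down 1 to 7, right 1 to 8, up 1 to 3, right 1 to 4, down 1 to 9, right 1 to 10, down 2 to 20, left 3 to 17, up 1 to 12, left 1 to 11, down 1 to 16 — 16 moves in all.
Check: all 17 open cells covered.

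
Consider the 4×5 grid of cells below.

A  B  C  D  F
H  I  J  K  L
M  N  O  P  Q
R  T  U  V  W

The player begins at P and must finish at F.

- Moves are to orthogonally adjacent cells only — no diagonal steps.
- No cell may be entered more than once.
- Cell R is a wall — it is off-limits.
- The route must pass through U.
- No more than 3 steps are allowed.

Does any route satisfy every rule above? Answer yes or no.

no

Even ignoring the no-revisit rule, getting from P to F via U needs at least 2 + 5 = 7 moves (Manhattan distance per leg), which exceeds the 3-move limit.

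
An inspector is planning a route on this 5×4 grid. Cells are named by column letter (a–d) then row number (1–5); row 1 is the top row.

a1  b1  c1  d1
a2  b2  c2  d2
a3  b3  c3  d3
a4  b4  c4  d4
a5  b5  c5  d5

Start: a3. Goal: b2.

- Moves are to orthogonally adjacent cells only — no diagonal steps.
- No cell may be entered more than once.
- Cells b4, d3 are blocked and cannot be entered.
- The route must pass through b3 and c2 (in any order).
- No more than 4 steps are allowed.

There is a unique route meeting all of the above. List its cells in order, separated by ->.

a3 -> b3 -> c3 -> c2 -> b2

The 4-move cap with required stops at b3, c2 leaves no slack for detours.
Route from a3: right 2 to c3, up 1 to c2, left 1 to b2 — 4 moves in all.
Check: all required cells visited; 4 ≤ 4 moves.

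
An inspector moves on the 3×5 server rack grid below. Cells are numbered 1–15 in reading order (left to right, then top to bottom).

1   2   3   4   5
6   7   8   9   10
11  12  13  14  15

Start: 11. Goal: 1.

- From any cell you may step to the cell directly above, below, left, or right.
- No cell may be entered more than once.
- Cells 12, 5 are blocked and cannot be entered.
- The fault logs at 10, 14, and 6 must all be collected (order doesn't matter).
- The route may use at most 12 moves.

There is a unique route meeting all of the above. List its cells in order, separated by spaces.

Any route must reach 10, 14, and 6 and still end at 1 within 12 moves, so the order of the required stops is forced.
Route from 11: up to 6, 2× right (reaching 8), down to 13, 2× right (reaching 15), up to 10, left to 9, up to 4, 3× left (reaching 1) — 12 moves in all.
Check: all required cells visited; 12 ≤ 12 moves.

11 6 7 8 13 14 15 10 9 4 3 2 1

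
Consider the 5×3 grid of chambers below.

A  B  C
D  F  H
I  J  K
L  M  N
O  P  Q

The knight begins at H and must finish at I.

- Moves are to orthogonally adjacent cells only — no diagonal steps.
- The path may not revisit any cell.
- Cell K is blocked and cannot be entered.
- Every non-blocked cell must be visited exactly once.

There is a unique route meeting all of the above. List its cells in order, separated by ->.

Need to visit all 14 open cells exactly once, starting at H and ending at I.
Route from H: up to C, 2× left (reaching A), down to D, right to F, 2× down (reaching M), right to N, down to Q, 2× left (reaching O), 2× up (reaching I) — 13 moves in all.
Check: all 14 open cells covered.

H -> C -> B -> A -> D -> F -> J -> M -> N -> Q -> P -> O -> L -> I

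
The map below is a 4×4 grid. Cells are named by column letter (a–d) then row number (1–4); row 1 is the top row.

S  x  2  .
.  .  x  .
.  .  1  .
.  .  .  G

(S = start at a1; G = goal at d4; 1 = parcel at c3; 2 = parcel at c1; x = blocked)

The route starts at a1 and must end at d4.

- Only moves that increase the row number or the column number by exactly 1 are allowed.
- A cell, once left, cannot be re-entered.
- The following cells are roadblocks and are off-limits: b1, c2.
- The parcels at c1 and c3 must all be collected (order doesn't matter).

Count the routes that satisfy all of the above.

A right/down-only route from a1 to d4 makes exactly 3 down-moves and 3 right-moves in some order.
With no other constraints that would be C(6,3) = 20 routes.
A monotone route can only reach the required cells in the order c1, c3, so split there and multiply the segment counts (each segment already excludes blocked cells): a1→c1: 0; c1→c3: 0; c3→d4: 2; product = 0.
No route satisfies every constraint, so the count is 0.

0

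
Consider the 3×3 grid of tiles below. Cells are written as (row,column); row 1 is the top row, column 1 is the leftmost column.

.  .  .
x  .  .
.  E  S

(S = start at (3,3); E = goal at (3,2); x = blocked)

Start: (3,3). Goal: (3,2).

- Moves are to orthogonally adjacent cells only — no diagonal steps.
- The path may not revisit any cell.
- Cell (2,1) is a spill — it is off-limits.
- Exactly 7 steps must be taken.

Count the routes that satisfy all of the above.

Need simple routes of exactly 7 moves from (3,3) to (3,2) (Manhattan distance 1, so 3 moves are spent on a detour and 3 undoing it).
No route satisfies every constraint, so the count is 0.

0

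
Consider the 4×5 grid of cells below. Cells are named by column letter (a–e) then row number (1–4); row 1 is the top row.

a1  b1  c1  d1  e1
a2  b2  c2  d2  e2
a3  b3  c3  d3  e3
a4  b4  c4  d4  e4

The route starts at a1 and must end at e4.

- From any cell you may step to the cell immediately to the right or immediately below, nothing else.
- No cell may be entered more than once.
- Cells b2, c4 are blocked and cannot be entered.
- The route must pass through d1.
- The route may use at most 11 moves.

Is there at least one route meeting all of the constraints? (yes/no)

One route that works: a1 → b1 → c1 → d1 → d2 → d3 → d4 → e4.

yes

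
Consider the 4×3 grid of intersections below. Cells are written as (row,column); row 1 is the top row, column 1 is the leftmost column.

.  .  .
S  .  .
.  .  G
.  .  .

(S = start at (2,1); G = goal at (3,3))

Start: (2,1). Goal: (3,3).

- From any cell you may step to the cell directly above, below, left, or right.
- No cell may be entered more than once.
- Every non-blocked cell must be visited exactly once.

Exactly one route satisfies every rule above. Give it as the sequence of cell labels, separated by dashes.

(2,1) - (1,1) - (1,2) - (1,3) - (2,3) - (2,2) - (3,2) - (3,1) - (4,1) - (4,2) - (4,3) - (3,3)

Need to visit all 12 open cells exactly once, starting at (2,1) and ending at (3,3).
Route from (2,1): up 1 to (1,1), right 2 to (1,3), down 1 to (2,3), left 1 to (2,2), down 1 to (3,2), left 1 to (3,1), down 1 to (4,1), right 2 to (4,3), up 1 to (3,3) — 11 moves in all.
Check: all 12 open cells covered.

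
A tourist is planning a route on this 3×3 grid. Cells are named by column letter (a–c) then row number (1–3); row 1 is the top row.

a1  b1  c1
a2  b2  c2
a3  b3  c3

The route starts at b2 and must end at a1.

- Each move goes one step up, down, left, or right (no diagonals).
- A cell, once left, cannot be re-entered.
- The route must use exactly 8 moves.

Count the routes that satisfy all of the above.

Need simple routes of exactly 8 moves from b2 to a1 (Manhattan distance 2, so 3 moves are spent on a detour and 3 undoing it).
Enumerating: b2 b1 c1 c2 c3 b3 a3 a2 a1 | b2 a2 a3 b3 c3 c2 c1 b1 a1.
That gives 2 routes.

2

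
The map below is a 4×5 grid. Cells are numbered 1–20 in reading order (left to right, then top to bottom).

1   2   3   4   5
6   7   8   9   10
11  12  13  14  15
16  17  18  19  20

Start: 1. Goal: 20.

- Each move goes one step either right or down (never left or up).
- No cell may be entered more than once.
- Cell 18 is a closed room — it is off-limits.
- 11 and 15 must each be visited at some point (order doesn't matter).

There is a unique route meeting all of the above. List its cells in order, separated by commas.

Moves only go right or down, so the column and row indices never decrease.
Route from 1: 2× down (reaching 11), 4× right (reaching 15), down to 20 — 7 moves in all.
Check: all required cells visited.

1, 6, 11, 12, 13, 14, 15, 20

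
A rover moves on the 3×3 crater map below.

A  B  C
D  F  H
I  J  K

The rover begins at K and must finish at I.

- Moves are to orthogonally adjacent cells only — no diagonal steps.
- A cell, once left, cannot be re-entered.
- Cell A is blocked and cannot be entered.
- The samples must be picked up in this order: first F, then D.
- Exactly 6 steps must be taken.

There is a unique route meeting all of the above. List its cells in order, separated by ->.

K -> H -> C -> B -> F -> D -> I

The waypoints must appear in the order F, D, with no cell reused.
Route from K: 2× up (reaching C), left to B, down to F, left to D, down to I — 6 moves in all.
Check: order respected (F at step 4, D at step 5); 6 moves as required.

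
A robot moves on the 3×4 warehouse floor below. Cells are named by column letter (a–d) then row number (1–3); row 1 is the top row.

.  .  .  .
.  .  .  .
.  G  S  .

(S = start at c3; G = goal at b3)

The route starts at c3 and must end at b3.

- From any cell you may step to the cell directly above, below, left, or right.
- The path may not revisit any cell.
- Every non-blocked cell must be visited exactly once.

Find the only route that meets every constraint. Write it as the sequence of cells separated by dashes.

c3 - d3 - d2 - d1 - c1 - c2 - b2 - b1 - a1 - a2 - a3 - b3

Need to visit all 12 open cells exactly once, starting at c3 and ending at b3.
Cell a3 has only two open neighbours (a2 and b3), so the path must pass straight through it: one of those is the cell it's entered from and the other is where it exits.
Route from c3: right to d3, 2× up (reaching d1), left to c1, down to c2, left to b2, up to b1, left to a1, 2× down (reaching a3), right to b3 — 11 moves in all.
Check: all 12 open cells covered.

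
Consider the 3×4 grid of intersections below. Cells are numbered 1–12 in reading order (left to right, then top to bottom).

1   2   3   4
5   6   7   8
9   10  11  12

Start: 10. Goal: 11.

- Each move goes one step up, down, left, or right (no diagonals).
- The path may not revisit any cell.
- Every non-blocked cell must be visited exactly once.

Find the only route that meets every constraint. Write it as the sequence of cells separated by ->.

Need to visit all 12 open cells exactly once, starting at 10 and ending at 11.
Cell 9 has only two open neighbours (5 and 10), so the path must pass straight through it: one of those is the cell it's entered from and the other is where it exits.
Route from 10: left to 9, 2× up (reaching 1), right to 2, down to 6, right to 7, up to 3, right to 4, 2× down (reaching 12), left to 11 — 11 moves in all.
Check: all 12 open cells covered.

10 -> 9 -> 5 -> 1 -> 2 -> 6 -> 7 -> 3 -> 4 -> 8 -> 12 -> 11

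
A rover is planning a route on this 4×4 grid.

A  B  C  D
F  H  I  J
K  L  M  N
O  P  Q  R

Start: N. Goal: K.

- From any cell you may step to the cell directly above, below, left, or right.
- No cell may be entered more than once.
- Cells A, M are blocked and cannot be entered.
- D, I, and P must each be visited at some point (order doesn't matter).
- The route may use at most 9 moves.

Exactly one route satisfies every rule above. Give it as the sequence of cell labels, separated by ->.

The 9-move cap with required stops at D, I, P leaves no slack for detours.
Route from N: up 2 to D, left 1 to C, down 1 to I, left 1 to H, down 2 to P, left 1 to O, up 1 to K — 9 moves in all.
Check: all required cells visited; 9 ≤ 9 moves.

N -> J -> D -> C -> I -> H -> L -> P -> O -> K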